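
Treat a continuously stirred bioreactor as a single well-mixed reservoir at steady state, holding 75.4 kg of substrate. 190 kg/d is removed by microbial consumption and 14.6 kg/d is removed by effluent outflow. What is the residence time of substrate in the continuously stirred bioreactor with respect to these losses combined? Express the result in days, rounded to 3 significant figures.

Total removal = 190.0 + 14.60 = 204.60 kg/d.
τ = M / ΣF_out = 75.4 / 204.60 = 0.3685 d.

0.369 d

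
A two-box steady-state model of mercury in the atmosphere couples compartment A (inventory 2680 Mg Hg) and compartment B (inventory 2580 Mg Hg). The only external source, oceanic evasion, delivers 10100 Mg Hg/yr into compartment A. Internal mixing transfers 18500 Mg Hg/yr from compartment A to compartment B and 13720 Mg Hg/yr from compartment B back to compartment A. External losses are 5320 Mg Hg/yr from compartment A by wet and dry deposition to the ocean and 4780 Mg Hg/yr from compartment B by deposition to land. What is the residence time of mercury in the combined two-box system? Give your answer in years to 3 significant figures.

0.521 yr

Residence time in the combined system uses the total inventory and the total *external* removal — internal exchanges between the two boxes cancel.
M_total = 2680 + 2580 = 5260.0 Mg Hg.
ΣF_external_out = 5320 + 4780 = 10100 Mg Hg/yr.
τ = M_total / ΣF_ext = 5260.0 / 10100 = 0.5208 yr.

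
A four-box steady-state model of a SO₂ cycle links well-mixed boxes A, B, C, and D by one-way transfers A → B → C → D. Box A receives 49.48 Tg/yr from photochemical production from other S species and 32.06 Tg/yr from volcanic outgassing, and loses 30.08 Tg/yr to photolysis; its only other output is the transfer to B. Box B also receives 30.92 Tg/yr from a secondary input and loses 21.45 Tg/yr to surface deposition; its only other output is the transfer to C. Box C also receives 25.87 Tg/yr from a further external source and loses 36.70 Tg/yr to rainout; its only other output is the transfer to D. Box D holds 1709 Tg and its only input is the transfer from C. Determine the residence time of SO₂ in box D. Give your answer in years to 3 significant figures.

34.1 yr

Box A: F(A→B) = (49.48 + 32.06) − 30.08 = 51.460 Tg/yr.
Box B: F(B→C) = (51.460 + 30.92) − 21.45 = 60.930 Tg/yr.
Box C: F(C→D) = (60.930 + 25.87) − 36.70 = 50.100 Tg/yr.
Box D throughput = its input = 50.100 Tg/yr; τ = 1709 / 50.100 = 34.11 yr.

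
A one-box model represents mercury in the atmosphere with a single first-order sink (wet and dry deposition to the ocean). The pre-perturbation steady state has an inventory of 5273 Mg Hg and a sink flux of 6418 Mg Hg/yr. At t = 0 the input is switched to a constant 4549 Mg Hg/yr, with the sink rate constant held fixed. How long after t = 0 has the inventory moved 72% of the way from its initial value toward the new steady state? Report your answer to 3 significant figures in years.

1.05 yr

τ = M₀/F₀ = 5273/6418 = 0.8216 yr.
The remaining gap fraction is e^(−t/τ); 72% covered ⇒ e^(−t/τ) = 0.280.
t = −τ ln(0.280) = 0.8216 × 1.273 = 1.046 yr.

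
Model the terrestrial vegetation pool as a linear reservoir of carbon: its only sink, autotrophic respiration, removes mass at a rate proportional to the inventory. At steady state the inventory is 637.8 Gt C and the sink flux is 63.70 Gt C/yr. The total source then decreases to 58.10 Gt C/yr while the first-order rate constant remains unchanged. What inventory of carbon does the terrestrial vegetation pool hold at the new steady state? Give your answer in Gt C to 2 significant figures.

580 Gt C

Rate constant k = F/M = 63.70 / 637.8 = 0.09987 yr⁻¹.
At the new steady state, source = k·M_new ⇒ M_new = 58.10 / 0.09987 = 581.7 Gt C.
(Equivalently M_new = M × F_new/F_old = 637.8 × 58.10/63.70.)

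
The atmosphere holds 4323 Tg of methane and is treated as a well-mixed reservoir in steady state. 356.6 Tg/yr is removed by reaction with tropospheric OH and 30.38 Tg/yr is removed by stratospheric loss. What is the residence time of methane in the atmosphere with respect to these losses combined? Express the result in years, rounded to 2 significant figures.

11 yr

Total removal = 356.6 + 30.38 = 386.98 Tg/yr.
τ = M / ΣF_out = 4323 / 386.98 = 11.17 yr.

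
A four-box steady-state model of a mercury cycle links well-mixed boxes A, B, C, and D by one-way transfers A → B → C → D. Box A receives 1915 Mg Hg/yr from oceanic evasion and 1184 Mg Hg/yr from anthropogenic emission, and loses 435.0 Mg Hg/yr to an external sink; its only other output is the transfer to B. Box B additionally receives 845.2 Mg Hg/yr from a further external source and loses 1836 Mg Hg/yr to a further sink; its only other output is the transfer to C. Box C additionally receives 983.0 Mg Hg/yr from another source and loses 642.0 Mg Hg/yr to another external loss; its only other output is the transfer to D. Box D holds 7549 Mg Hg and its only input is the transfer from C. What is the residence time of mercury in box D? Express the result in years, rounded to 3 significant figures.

Box A: F(A→B) = (1915 + 1184) − 435.0 = 2664.0 Mg Hg/yr.
Box B: F(B→C) = (2664.0 + 845.2) − 1836 = 1673.2 Mg Hg/yr.
Box C: F(C→D) = (1673.2 + 983.0) − 642.0 = 2014.2 Mg Hg/yr.
Box D throughput = its input = 2014.2 Mg Hg/yr; τ = 7549 / 2014.2 = 3.748 yr.

3.75 yr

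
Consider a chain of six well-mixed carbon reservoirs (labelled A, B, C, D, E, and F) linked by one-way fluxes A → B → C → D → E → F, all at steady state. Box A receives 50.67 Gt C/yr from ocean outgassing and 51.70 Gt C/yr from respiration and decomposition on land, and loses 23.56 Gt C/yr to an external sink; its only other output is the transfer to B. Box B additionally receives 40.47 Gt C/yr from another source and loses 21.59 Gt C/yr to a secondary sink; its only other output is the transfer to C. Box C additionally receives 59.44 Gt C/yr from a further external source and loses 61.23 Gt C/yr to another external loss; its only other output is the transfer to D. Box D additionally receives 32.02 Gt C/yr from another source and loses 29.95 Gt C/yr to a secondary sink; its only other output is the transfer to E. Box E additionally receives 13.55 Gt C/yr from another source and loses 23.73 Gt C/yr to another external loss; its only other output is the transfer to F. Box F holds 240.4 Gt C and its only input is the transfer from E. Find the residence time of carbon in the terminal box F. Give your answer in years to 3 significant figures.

2.74 yr

Box A: F(A→B) = (50.67 + 51.70) − 23.56 = 78.810 Gt C/yr.
Box B: F(B→C) = (78.810 + 40.47) − 21.59 = 97.690 Gt C/yr.
Box C: F(C→D) = (97.690 + 59.44) − 61.23 = 95.900 Gt C/yr.
Box D: F(D→E) = (95.900 + 32.02) − 29.95 = 97.970 Gt C/yr.
Box E: F(E→F) = (97.970 + 13.55) − 23.73 = 87.790 Gt C/yr.
Box F throughput = its input = 87.790 Gt C/yr; τ = 240.4 / 87.790 = 2.738 yr.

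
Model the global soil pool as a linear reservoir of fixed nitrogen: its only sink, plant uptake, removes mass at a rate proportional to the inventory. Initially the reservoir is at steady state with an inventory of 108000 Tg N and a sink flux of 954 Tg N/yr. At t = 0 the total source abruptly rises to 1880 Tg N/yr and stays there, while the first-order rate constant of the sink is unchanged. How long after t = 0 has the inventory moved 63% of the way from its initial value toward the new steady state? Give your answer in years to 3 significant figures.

τ = M₀/F₀ = 108000/954 = 113.2 yr.
The remaining gap fraction is e^(−t/τ); 63% covered ⇒ e^(−t/τ) = 0.370.
t = −τ ln(0.370) = 113.2 × 0.9943 = 112.6 yr.

113 yr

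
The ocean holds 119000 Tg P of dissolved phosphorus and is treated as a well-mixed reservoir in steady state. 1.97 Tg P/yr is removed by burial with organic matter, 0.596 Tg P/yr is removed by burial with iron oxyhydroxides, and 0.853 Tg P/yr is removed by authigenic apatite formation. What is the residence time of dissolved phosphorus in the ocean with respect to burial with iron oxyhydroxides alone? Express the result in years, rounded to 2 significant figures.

Residence time with respect to a single sink: τ = M / F_sink.
τ = 119000 / 0.596 = 199700 yr.

200000 yr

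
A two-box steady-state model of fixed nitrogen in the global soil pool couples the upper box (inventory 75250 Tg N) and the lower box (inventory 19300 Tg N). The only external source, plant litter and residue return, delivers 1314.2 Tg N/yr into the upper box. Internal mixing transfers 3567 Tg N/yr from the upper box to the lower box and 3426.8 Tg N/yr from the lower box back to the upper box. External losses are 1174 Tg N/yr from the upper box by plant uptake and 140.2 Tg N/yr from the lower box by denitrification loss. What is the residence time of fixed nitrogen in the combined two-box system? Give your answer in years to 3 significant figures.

Residence time in the combined system uses the total inventory and the total *external* removal — internal exchanges between the two boxes cancel.
M_total = 75250 + 19300 = 94550 Tg N.
ΣF_external_out = 1174 + 140.2 = 1314.2 Tg N/yr.
τ = M_total / ΣF_ext = 94550 / 1314.2 = 71.94 yr.

71.9 yr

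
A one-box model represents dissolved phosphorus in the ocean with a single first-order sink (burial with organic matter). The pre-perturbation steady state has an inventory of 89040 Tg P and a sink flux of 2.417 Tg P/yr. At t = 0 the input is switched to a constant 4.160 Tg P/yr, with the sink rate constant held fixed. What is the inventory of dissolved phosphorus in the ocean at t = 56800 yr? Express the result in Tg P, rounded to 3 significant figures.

Residence time τ = M₀/F₀ = 36840 yr. The eventual steady state is M_∞ = M₀·(F₁/F₀) = 89040 × 4.160/2.417 = 153250 Tg P.
The anomaly ΔM(t) = M(t) − M_∞ decays as ΔM₀·e^(−t/τ) with ΔM₀ = 89040 − 153250 = −64210 Tg P.
At t = 56800 yr, e^(−t/τ) = e^(−1.542) = 0.2140, so ΔM = −13740 Tg P and M = 153250 − 13740 = 139510 Tg P.

140000 Tg P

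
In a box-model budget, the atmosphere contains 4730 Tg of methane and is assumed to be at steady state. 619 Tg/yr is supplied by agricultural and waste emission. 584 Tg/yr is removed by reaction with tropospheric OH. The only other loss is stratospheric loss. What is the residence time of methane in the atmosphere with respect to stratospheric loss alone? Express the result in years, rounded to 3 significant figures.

At steady state ΣF_in = ΣF_out.
ΣF_in = 619.00 Tg/yr.
Stratospheric loss flux = ΣF_in − (584) = 619.00 − 584.0 = 35.00 Tg/yr.
τ = M / F = 4730 / 35.00 = 135.1 yr.

135 yr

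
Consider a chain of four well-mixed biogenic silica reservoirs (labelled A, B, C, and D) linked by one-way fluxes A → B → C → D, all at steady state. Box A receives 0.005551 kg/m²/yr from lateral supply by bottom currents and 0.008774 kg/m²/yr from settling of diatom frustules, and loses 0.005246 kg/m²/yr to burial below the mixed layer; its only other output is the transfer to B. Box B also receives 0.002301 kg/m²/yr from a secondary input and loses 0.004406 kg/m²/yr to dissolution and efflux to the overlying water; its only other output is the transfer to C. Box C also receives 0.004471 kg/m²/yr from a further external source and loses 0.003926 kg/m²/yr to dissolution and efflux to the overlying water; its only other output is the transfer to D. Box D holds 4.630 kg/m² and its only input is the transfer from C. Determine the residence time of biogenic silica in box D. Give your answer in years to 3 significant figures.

616 yr

Box A: F(A→B) = (0.005551 + 0.008774) − 0.005246 = 0.0090790 kg/m²/yr.
Box B: F(B→C) = (0.0090790 + 0.002301) − 0.004406 = 0.0069740 kg/m²/yr.
Box C: F(C→D) = (0.0069740 + 0.004471) − 0.003926 = 0.0075190 kg/m²/yr.
Box D throughput = its input = 0.0075190 kg/m²/yr; τ = 4.630 / 0.0075190 = 615.8 yr.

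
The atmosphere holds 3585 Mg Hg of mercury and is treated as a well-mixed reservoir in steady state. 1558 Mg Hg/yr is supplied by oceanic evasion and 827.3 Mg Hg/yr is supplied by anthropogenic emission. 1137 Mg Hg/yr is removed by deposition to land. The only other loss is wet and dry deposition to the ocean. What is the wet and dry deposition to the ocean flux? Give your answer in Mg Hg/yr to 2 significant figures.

1200 Mg Hg/yr

At steady state ΣF_in = ΣF_out.
ΣF_in = 1558 + 827.3 = 2385.3 Mg Hg/yr.
Wet and dry deposition to the ocean flux = ΣF_in − (1137) = 2385.3 − 1137 = 1248 Mg Hg/yr.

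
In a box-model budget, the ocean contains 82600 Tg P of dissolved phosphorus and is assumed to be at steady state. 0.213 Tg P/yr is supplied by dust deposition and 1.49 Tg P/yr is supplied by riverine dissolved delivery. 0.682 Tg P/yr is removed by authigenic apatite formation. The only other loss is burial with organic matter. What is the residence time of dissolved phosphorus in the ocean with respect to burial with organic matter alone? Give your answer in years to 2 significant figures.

At steady state ΣF_in = ΣF_out.
ΣF_in = 0.213 + 1.49 = 1.7030 Tg P/yr.
Burial with organic matter flux = ΣF_in − (0.682) = 1.7030 − 0.6820 = 1.021 Tg P/yr.
τ = M / F = 82600 / 1.021 = 80900 yr.

81000 yr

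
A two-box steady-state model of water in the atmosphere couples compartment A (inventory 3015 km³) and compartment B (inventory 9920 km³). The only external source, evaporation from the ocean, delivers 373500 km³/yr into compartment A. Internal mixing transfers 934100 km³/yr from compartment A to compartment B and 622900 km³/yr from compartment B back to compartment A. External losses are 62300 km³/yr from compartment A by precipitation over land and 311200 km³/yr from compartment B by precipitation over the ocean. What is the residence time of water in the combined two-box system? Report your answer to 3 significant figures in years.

Residence time in the combined system uses the total inventory and the total *external* removal — internal exchanges between the two boxes cancel.
M_total = 3015 + 9920 = 12935 km³.
ΣF_external_out = 62300 + 311200 = 373500 km³/yr.
τ = M_total / ΣF_ext = 12935 / 373500 = 0.03463 yr.

0.0346 yr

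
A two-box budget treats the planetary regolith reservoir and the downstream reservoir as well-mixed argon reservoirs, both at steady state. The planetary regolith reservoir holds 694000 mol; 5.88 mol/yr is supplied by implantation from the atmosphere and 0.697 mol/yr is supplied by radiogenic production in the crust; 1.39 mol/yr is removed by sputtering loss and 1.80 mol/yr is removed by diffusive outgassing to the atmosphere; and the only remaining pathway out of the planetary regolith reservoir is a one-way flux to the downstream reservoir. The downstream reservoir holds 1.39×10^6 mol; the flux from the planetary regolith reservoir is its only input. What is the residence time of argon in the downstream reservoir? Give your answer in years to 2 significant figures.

410000 yr

Balance the planetary regolith reservoir: ΣF_in = 5.88 + 0.697 = 6.5770 mol/yr.
Flux to the downstream reservoir = ΣF_in − (1.39 + 1.80) = 3.3870 mol/yr.
At steady state the output of the downstream reservoir equals its input, 3.3870 mol/yr.
τ = M / F = 1.39×10^6 / 3.3870 = 410400 yr.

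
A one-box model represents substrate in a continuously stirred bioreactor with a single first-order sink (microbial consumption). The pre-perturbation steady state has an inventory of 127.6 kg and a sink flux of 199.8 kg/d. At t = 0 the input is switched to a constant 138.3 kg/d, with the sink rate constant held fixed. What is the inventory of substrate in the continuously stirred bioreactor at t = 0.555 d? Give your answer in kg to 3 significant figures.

105 kg

τ = M₀/F₀ = 127.6/199.8 = 0.6386 d; rate constant k = 1/τ.
New steady state M_∞ = F₁/k = F₁·τ = 138.3 × 0.6386 = 88.324 kg.
M(t) = M_∞ + (M₀ − M_∞)·e^(−t/τ); t/τ = 0.555/0.6386 = 0.8690, so e^(−t/τ) = 0.4194.
M(t) = 88.324 + 39.28 × 0.4194 = 104.79 kg.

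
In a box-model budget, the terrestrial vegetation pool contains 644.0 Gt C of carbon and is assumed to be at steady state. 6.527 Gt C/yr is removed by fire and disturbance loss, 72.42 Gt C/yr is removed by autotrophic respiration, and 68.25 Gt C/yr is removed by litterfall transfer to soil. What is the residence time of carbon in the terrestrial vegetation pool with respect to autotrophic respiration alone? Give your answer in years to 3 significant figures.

Residence time with respect to a single sink: τ = M / F_sink.
τ = 644.0 / 72.42 = 8.893 yr.

8.89 yr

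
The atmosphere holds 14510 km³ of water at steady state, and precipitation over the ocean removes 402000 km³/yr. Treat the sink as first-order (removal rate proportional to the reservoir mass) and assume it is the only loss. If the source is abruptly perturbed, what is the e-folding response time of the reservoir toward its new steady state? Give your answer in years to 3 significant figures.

0.0361 yr

For a linear reservoir the response time equals the residence time τ = M/F.
τ = 14510 / 402000 = 0.03609 yr.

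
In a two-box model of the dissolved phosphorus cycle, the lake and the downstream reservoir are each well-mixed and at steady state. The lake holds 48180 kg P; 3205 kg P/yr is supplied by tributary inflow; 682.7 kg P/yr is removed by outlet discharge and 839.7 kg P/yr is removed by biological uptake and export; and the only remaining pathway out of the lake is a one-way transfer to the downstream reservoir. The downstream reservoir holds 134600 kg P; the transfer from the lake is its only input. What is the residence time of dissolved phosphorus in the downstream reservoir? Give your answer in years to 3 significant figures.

Balance the lake: ΣF_in = 3205.0 kg P/yr.
Transfer to the downstream reservoir = ΣF_in − (682.7 + 839.7) = 1682.6 kg P/yr.
At steady state the output of the downstream reservoir equals its input, 1682.6 kg P/yr.
τ = M / F = 134600 / 1682.6 = 80.00 yr.

80.0 yr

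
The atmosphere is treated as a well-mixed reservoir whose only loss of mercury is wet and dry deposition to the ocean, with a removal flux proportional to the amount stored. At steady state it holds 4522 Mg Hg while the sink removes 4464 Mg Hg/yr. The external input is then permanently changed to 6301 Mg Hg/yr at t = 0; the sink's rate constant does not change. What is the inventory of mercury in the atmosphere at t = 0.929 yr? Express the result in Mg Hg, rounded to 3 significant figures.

5640 Mg Hg

τ = M₀/F₀ = 4522/4464 = 1.013 yr; rate constant k = 1/τ.
New steady state M_∞ = F₁/k = F₁·τ = 6301 × 1.013 = 6382.9 Mg Hg.
M(t) = M_∞ + (M₀ − M_∞)·e^(−t/τ); t/τ = 0.929/1.013 = 0.9171, so e^(−t/τ) = 0.3997.
M(t) = 6382.9 − 1861 × 0.3997 = 5639.1 Mg Hg.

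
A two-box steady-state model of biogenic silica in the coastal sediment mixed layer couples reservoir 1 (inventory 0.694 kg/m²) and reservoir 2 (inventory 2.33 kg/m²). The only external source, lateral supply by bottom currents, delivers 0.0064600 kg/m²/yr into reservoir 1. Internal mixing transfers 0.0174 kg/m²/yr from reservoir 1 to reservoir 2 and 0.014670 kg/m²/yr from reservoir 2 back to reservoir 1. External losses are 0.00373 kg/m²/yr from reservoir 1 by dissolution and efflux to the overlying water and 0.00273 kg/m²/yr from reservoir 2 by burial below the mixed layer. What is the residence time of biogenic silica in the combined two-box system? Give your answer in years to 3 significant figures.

Treat the two boxes together as one reservoir: the mixing fluxes between them are internal recycling, so τ = ΣM / Σ(external losses).
M_total = 0.694 + 2.33 = 3.0240 kg/m².
ΣF_external_out = 0.00373 + 0.00273 = 0.0064600 kg/m²/yr.
τ = M_total / ΣF_ext = 3.0240 / 0.0064600 = 468.1 yr.

468 yr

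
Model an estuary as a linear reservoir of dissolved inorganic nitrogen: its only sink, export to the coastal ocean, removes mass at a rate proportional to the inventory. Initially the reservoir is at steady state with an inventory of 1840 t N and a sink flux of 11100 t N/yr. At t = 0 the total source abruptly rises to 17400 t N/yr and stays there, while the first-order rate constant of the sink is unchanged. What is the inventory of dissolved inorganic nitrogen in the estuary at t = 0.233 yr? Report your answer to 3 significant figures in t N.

τ = M₀/F₀ = 1840/11100 = 0.1658 yr; rate constant k = 1/τ.
New steady state M_∞ = F₁/k = F₁·τ = 17400 × 0.1658 = 2884.3 t N.
M(t) = M_∞ + (M₀ − M_∞)·e^(−t/τ); t/τ = 0.233/0.1658 = 1.406, so e^(−t/τ) = 0.2452.
M(t) = 2884.3 − 1044 × 0.2452 = 2628.2 t N.

2630 t N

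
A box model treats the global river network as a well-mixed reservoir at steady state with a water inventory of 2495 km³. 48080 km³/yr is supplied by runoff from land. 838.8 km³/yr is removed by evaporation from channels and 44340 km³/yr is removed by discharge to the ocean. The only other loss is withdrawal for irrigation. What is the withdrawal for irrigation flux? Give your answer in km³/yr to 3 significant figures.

2900 km³/yr

At steady state ΣF_in = ΣF_out.
ΣF_in = 48080 km³/yr.
Withdrawal for irrigation flux = ΣF_in − (838.8 + 44340) = 48080 − 45180 = 2901 km³/yr.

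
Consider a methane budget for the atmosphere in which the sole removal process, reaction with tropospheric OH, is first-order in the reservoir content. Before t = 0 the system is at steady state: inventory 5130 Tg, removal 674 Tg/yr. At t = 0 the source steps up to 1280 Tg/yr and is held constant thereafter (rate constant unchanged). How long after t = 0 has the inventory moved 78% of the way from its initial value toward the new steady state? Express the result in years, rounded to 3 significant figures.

11.5 yr

τ = M₀/F₀ = 5130/674 = 7.611 yr.
The remaining gap fraction is e^(−t/τ); 78% covered ⇒ e^(−t/τ) = 0.220.
t = −τ ln(0.220) = 7.611 × 1.514 = 11.52 yr.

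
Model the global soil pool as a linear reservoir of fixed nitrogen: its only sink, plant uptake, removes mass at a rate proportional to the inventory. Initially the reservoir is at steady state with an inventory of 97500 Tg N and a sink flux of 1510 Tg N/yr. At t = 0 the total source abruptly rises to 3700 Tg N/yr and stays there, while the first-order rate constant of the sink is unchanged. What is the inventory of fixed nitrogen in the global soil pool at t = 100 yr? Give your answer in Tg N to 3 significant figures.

The sink rate constant is k = F₀/M₀ = 1510/97500 = 0.01549 yr⁻¹.
Solving dM/dt = F₁ − kM with M(0) = M₀ gives M(t) = F₁/k + (M₀ − F₁/k)·e^(−kt).
F₁/k = 3700/0.01549 = 238910 Tg N; kt = 0.01549 × 100 = 1.549, e^(−kt) = 0.2125.
M(100) = 238910 + (97500 − 238910) × 0.2125 = 238910 − 30050 = 208860 Tg N.

209000 Tg N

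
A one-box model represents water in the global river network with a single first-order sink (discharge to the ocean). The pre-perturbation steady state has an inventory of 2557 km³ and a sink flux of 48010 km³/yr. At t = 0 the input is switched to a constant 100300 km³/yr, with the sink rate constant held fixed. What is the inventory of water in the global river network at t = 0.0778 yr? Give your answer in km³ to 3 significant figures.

τ = M₀/F₀ = 2557/48010 = 0.05326 yr; rate constant k = 1/τ.
New steady state M_∞ = F₁/k = F₁·τ = 100300 × 0.05326 = 5342.0 km³.
M(t) = M_∞ + (M₀ − M_∞)·e^(−t/τ); t/τ = 0.0778/0.05326 = 1.461, so e^(−t/τ) = 0.2321.
M(t) = 5342.0 − 2785 × 0.2321 = 4695.7 km³.

4700 km³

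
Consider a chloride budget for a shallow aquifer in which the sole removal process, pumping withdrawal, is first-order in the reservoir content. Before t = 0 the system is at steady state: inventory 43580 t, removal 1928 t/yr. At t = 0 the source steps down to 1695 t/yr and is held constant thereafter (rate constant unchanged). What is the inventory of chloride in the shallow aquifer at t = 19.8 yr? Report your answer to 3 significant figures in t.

The sink rate constant is k = F₀/M₀ = 1928/43580 = 0.04424 yr⁻¹.
Solving dM/dt = F₁ − kM with M(0) = M₀ gives M(t) = F₁/k + (M₀ − F₁/k)·e^(−kt).
F₁/k = 1695/0.04424 = 38313 t; kt = 0.04424 × 19.8 = 0.8760, e^(−kt) = 0.4165.
M(19.8) = 38313 + (43580 − 38313) × 0.4165 = 38313 + 2193 = 40507 t.

40500 t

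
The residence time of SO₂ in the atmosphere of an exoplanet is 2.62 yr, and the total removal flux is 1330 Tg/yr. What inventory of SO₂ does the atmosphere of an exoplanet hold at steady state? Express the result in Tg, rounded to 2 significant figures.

τ = M/F ⇒ M = τ × F = 2.62 × 1330 = 3485 Tg.

3500 Tg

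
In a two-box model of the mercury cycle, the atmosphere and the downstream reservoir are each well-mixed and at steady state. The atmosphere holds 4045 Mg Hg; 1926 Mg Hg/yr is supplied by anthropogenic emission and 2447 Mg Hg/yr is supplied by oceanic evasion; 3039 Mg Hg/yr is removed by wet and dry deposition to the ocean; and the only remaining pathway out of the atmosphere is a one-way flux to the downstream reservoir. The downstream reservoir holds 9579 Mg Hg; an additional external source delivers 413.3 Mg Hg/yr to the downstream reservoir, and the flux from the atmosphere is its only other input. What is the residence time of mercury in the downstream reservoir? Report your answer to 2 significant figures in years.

5.5 yr

Balance the atmosphere: ΣF_in = 1926 + 2447 = 4373.0 Mg Hg/yr.
Flux to the downstream reservoir = ΣF_in − (3039) = 1334.0 Mg Hg/yr.
Total input to the downstream reservoir = 1334.0 + 413.3 = 1747.3 Mg Hg/yr; at steady state this equals its total output.
τ = M / F = 9579 / 1747.3 = 5.482 yr.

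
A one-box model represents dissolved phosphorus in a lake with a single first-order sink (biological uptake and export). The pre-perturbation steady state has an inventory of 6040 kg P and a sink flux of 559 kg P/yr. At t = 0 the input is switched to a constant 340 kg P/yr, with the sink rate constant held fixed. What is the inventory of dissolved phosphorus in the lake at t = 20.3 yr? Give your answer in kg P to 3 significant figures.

4040 kg P

The sink rate constant is k = F₀/M₀ = 559/6040 = 0.09255 yr⁻¹.
Solving dM/dt = F₁ − kM with M(0) = M₀ gives M(t) = F₁/k + (M₀ − F₁/k)·e^(−kt).
F₁/k = 340/0.09255 = 3673.7 kg P; kt = 0.09255 × 20.3 = 1.879, e^(−kt) = 0.1528.
M(20.3) = 3673.7 + (6040 − 3673.7) × 0.1528 = 3673.7 + 361.5 = 4035.2 kg P.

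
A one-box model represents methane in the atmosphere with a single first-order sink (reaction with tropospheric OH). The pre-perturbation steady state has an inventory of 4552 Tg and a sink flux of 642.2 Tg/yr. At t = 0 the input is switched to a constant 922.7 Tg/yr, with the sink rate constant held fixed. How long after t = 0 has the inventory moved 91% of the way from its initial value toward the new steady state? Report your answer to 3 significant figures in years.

17.1 yr

τ = M₀/F₀ = 4552/642.2 = 7.088 yr.
The remaining gap fraction is e^(−t/τ); 91% covered ⇒ e^(−t/τ) = 0.0900.
t = −τ ln(0.0900) = 7.088 × 2.408 = 17.07 yr.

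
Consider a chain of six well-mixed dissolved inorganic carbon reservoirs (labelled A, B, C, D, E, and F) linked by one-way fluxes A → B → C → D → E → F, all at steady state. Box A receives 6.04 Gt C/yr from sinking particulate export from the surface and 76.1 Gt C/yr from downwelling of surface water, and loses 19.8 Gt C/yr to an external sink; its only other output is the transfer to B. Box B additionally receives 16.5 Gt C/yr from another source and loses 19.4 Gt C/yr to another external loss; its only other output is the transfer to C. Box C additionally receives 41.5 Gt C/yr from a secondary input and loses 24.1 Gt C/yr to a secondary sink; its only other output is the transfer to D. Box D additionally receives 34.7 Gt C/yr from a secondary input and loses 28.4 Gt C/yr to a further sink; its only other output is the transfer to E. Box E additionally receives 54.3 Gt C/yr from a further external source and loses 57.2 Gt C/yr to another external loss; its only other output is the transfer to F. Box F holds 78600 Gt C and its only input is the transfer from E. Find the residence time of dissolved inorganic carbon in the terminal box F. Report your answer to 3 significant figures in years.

980 yr

Box A: F(A→B) = (6.04 + 76.1) − 19.8 = 62.340 Gt C/yr.
Box B: F(B→C) = (62.340 + 16.5) − 19.4 = 59.440 Gt C/yr.
Box C: F(C→D) = (59.440 + 41.5) − 24.1 = 76.840 Gt C/yr.
Box D: F(D→E) = (76.840 + 34.7) − 28.4 = 83.140 Gt C/yr.
Box E: F(E→F) = (83.140 + 54.3) − 57.2 = 80.240 Gt C/yr.
Box F throughput = its input = 80.240 Gt C/yr; τ = 78600 / 80.240 = 979.6 yr.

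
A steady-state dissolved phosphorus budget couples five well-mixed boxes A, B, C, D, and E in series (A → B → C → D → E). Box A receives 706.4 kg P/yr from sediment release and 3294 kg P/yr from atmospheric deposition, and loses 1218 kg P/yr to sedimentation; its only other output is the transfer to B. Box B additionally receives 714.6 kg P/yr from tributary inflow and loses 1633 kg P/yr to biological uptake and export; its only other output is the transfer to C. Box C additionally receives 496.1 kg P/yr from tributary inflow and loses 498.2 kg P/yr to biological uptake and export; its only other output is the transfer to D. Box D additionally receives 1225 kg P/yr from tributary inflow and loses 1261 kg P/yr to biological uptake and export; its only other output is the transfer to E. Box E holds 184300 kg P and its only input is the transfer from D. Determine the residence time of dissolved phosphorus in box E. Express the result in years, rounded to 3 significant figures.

101 yr

Box A: F(A→B) = (706.4 + 3294) − 1218 = 2782.4 kg P/yr.
Box B: F(B→C) = (2782.4 + 714.6) − 1633 = 1864.0 kg P/yr.
Box C: F(C→D) = (1864.0 + 496.1) − 498.2 = 1861.9 kg P/yr.
Box D: F(D→E) = (1861.9 + 1225) − 1261 = 1825.9 kg P/yr.
Box E throughput = its input = 1825.9 kg P/yr; τ = 184300 / 1825.9 = 100.9 yr.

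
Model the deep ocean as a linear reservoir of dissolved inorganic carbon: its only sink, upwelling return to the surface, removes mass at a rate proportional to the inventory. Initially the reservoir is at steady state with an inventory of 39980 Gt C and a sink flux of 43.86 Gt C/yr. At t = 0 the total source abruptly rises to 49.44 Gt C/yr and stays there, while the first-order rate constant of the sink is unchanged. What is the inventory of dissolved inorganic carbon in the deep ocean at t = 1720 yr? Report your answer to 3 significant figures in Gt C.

44300 Gt C

The sink rate constant is k = F₀/M₀ = 43.86/39980 = 0.001097 yr⁻¹.
Solving dM/dt = F₁ − kM with M(0) = M₀ gives M(t) = F₁/k + (M₀ − F₁/k)·e^(−kt).
F₁/k = 49.44/0.001097 = 45066 Gt C; kt = 0.001097 × 1720 = 1.887, e^(−kt) = 0.1515.
M(1720) = 45066 + (39980 − 45066) × 0.1515 = 45066 − 770.8 = 44296 Gt C.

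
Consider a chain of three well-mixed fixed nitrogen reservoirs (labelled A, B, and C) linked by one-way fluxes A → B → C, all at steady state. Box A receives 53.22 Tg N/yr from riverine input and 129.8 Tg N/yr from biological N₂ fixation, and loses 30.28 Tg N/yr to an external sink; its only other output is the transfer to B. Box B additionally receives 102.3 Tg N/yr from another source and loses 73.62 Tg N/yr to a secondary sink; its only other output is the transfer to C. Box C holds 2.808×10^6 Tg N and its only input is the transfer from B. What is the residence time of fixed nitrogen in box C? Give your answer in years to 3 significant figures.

Box A: F(A→B) = (53.22 + 129.8) − 30.28 = 152.74 Tg N/yr.
Box B: F(B→C) = (152.74 + 102.3) − 73.62 = 181.42 Tg N/yr.
Box C throughput = its input = 181.42 Tg N/yr; τ = 2.808×10^6 / 181.42 = 15480 yr.

15500 yr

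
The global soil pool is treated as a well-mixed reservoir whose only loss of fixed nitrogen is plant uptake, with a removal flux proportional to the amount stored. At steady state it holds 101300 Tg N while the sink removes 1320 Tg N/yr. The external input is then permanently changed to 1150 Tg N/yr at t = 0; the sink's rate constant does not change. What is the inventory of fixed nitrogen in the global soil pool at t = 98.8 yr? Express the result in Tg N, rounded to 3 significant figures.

Residence time τ = M₀/F₀ = 76.74 yr. The eventual steady state is M_∞ = M₀·(F₁/F₀) = 101300 × 1150/1320 = 88254 Tg N.
The anomaly ΔM(t) = M(t) − M_∞ decays as ΔM₀·e^(−t/τ) with ΔM₀ = 101300 − 88254 = 13050 Tg N.
At t = 98.8 yr, e^(−t/τ) = e^(−1.287) = 0.2760, so ΔM = 3601 Tg N and M = 88254 + 3601 = 91854 Tg N.

91900 Tg N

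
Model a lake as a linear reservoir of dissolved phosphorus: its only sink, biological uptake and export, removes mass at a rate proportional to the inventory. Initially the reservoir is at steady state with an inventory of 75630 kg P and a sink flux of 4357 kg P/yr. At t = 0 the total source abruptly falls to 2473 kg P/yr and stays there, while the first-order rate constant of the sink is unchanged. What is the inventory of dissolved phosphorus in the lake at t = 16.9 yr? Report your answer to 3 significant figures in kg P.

55300 kg P

Residence time τ = M₀/F₀ = 17.36 yr. The eventual steady state is M_∞ = M₀·(F₁/F₀) = 75630 × 2473/4357 = 42927 kg P.
The anomaly ΔM(t) = M(t) − M_∞ decays as ΔM₀·e^(−t/τ) with ΔM₀ = 75630 − 42927 = 32700 kg P.
At t = 16.9 yr, e^(−t/τ) = e^(−0.9736) = 0.3777, so ΔM = 12350 kg P and M = 42927 + 12350 = 55280 kg P.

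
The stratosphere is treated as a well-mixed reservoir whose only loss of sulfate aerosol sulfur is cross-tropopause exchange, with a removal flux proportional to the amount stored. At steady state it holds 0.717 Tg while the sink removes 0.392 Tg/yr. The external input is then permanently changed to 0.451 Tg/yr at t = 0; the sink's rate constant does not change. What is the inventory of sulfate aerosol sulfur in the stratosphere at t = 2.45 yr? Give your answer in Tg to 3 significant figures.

0.797 Tg

The sink rate constant is k = F₀/M₀ = 0.392/0.717 = 0.5467 yr⁻¹.
Solving dM/dt = F₁ − kM with M(0) = M₀ gives M(t) = F₁/k + (M₀ − F₁/k)·e^(−kt).
F₁/k = 0.451/0.5467 = 0.82492 Tg; kt = 0.5467 × 2.45 = 1.339, e^(−kt) = 0.2620.
M(2.45) = 0.82492 + (0.717 − 0.82492) × 0.2620 = 0.82492 − 0.02827 = 0.79664 Tg.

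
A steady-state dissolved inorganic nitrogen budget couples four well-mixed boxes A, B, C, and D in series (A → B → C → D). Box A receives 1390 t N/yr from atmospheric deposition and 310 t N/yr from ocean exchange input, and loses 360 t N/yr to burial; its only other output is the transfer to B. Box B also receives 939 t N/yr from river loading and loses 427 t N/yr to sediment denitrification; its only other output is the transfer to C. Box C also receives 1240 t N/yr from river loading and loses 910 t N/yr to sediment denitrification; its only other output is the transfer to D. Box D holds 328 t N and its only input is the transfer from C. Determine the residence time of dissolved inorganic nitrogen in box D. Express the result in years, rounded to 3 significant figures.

Box A: F(A→B) = (1390 + 310) − 360 = 1340.0 t N/yr.
Box B: F(B→C) = (1340.0 + 939) − 427 = 1852.0 t N/yr.
Box C: F(C→D) = (1852.0 + 1240) − 910 = 2182.0 t N/yr.
Box D throughput = its input = 2182.0 t N/yr; τ = 328 / 2182.0 = 0.1503 yr.

0.150 yr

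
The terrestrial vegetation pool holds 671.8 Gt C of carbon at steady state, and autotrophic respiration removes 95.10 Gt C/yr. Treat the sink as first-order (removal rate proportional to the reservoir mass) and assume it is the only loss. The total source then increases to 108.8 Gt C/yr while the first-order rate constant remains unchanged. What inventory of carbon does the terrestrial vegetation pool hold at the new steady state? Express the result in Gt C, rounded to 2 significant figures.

770 Gt C

Rate constant k = F/M = 95.10 / 671.8 = 0.1416 yr⁻¹.
At the new steady state, source = k·M_new ⇒ M_new = 108.8 / 0.1416 = 768.6 Gt C.
(Equivalently M_new = M × F_new/F_old = 671.8 × 108.8/95.10.)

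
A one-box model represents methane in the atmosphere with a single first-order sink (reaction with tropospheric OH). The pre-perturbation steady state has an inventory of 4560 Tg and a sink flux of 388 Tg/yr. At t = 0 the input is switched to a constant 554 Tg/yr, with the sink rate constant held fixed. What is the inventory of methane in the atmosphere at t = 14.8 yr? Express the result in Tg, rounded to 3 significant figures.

The sink rate constant is k = F₀/M₀ = 388/4560 = 0.08509 yr⁻¹.
Solving dM/dt = F₁ − kM with M(0) = M₀ gives M(t) = F₁/k + (M₀ − F₁/k)·e^(−kt).
F₁/k = 554/0.08509 = 6510.9 Tg; kt = 0.08509 × 14.8 = 1.259, e^(−kt) = 0.2839.
M(14.8) = 6510.9 + (4560 − 6510.9) × 0.2839 = 6510.9 − 553.8 = 5957.2 Tg.

5960 Tg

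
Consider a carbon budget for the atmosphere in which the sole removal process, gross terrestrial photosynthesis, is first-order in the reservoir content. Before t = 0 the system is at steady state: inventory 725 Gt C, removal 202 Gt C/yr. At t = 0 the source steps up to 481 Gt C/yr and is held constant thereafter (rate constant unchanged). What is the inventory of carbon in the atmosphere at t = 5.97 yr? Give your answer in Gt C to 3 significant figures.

Residence time τ = M₀/F₀ = 3.589 yr. The eventual steady state is M_∞ = M₀·(F₁/F₀) = 725 × 481/202 = 1726.4 Gt C.
The anomaly ΔM(t) = M(t) − M_∞ decays as ΔM₀·e^(−t/τ) with ΔM₀ = 725 − 1726.4 = −1001 Gt C.
At t = 5.97 yr, e^(−t/τ) = e^(−1.663) = 0.1895, so ΔM = −189.8 Gt C and M = 1726.4 − 189.8 = 1536.6 Gt C.

1540 Gt C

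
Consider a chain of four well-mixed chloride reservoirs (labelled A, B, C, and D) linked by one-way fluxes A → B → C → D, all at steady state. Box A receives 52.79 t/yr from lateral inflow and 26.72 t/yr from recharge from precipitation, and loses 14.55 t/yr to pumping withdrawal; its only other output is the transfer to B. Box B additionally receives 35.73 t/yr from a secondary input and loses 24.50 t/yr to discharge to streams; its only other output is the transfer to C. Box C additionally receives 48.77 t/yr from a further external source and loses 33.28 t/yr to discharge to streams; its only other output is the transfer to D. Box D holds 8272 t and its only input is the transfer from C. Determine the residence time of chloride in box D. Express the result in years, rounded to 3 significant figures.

Box A: F(A→B) = (52.79 + 26.72) − 14.55 = 64.960 t/yr.
Box B: F(B→C) = (64.960 + 35.73) − 24.50 = 76.190 t/yr.
Box C: F(C→D) = (76.190 + 48.77) − 33.28 = 91.680 t/yr.
Box D throughput = its input = 91.680 t/yr; τ = 8272 / 91.680 = 90.23 yr.

90.2 yr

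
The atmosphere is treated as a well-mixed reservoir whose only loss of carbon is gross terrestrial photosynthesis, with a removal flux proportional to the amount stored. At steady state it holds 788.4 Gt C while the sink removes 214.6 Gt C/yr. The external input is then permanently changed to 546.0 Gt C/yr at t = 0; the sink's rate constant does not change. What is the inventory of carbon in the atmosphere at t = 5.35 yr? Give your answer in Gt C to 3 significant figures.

τ = M₀/F₀ = 788.4/214.6 = 3.674 yr; rate constant k = 1/τ.
New steady state M_∞ = F₁/k = F₁·τ = 546.0 × 3.674 = 2005.9 Gt C.
M(t) = M_∞ + (M₀ − M_∞)·e^(−t/τ); t/τ = 5.35/3.674 = 1.456, so e^(−t/τ) = 0.2331.
M(t) = 2005.9 − 1218 × 0.2331 = 1722.1 Gt C.

1720 Gt C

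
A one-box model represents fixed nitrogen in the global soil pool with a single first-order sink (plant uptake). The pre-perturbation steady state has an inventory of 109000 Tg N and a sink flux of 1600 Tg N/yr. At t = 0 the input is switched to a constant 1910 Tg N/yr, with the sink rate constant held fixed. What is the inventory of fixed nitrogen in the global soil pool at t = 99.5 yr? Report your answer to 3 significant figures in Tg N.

125000 Tg N

τ = M₀/F₀ = 109000/1600 = 68.12 yr; rate constant k = 1/τ.
New steady state M_∞ = F₁/k = F₁·τ = 1910 × 68.12 = 130120 Tg N.
M(t) = M_∞ + (M₀ − M_∞)·e^(−t/τ); t/τ = 99.5/68.12 = 1.461, so e^(−t/τ) = 0.2321.
M(t) = 130120 − 21120 × 0.2321 = 125220 Tg N.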